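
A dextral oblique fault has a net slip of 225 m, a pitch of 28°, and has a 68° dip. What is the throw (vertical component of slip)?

dip-slip = net slip × sin(rake) = 225 m × sin(28°) = 105.6 m
throw = dip-slip × sin(dip) = 105.6 × sin(68°) = 97.9 m

97.9 m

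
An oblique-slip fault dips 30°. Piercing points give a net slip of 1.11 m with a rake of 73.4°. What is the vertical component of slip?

0.532 m

dip-slip = net slip × sin(rake) = 1.11 m × sin(73.4°) = 1.064 m
throw = dip-slip × sin(dip) = 1.064 × sin(30°) = 0.532 m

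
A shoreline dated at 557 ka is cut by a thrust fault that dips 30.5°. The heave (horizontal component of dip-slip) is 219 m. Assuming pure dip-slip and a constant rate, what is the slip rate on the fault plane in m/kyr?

dip-slip = heave / cos(dip) = 219 m / cos(30.5°) = 254.2 m
rate = 254.2 m / 557 ka = 0.000456 m/yr = 0.456 m/kyr

0.456 m/kyr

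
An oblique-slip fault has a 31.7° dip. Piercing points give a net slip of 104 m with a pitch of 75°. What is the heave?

dip-slip = net slip × sin(rake) = 104 m × sin(75°) = 100.5 m
heave = dip-slip × cos(dip) = 100.5 × cos(31.7°) = 85.5 m

85.5 m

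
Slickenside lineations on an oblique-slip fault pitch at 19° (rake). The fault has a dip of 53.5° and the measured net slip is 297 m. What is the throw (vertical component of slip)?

77.7 m

dip-slip = net slip × sin(rake) = 297 m × sin(19°) = 96.69 m
throw = dip-slip × sin(dip) = 96.69 × sin(53.5°) = 77.7 m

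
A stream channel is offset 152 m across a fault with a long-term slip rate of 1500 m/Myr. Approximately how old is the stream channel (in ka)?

age = offset / rate = 152 m / (1500 m/Myr) = 101000 yr = 101 ka

101 ka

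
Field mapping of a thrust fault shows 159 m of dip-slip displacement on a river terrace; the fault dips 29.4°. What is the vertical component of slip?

throw = dip-slip × sin(dip) = 159 m × sin(29.4°) = 78.1 m

78.1 m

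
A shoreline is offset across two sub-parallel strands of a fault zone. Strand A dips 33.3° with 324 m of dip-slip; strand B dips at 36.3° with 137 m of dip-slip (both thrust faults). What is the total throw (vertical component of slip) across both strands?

throw_A = 324 × sin(33.3°) = 177.9 m
throw_B = 137 × sin(36.3°) = 81.11 m
total = 177.9 + 81.11 = 259 m

259 m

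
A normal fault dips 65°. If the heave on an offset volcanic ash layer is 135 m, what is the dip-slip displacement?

dip-slip = heave / cos(dip) = 135 / cos(65°) = 319 m

319 m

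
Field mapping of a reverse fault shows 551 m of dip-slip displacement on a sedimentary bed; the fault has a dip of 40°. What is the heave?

heave = dip-slip × cos(dip) = 551 m × cos(40°) = 422 m

422 m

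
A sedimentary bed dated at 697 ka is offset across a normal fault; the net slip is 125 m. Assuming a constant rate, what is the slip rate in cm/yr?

rate = 125 m / 697 ka = 0.000179 m/yr = 0.0179 cm/yr

0.0179 cm/yr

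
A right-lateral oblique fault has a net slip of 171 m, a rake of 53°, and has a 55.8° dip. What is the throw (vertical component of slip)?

113 m

dip-slip = net slip × sin(rake) = 171 m × sin(53°) = 136.6 m
throw = dip-slip × sin(dip) = 136.6 × sin(55.8°) = 113 m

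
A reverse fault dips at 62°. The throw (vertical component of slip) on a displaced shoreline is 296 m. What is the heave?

heave = throw / tan(dip) = 296 / tan(62°) = 157 m

157 m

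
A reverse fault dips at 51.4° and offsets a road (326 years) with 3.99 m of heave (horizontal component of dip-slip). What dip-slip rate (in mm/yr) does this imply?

19.6 mm/yr

dip-slip = heave / cos(dip) = 3.99 m / cos(51.4°) = 6.395 m
rate = 6.395 m / 326 years = 0.0196 m/yr = 19.6 mm/yr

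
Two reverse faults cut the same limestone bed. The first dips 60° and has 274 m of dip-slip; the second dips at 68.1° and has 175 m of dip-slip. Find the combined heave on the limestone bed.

202 m

heave_A = 274 × cos(60°) = 137 m
heave_B = 175 × cos(68.1°) = 65.27 m
total = 137 + 65.27 = 202 m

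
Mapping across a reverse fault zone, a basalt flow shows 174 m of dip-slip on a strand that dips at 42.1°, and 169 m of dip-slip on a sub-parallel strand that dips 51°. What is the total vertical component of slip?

throw_A = 174 × sin(42.1°) = 116.7 m
throw_B = 169 × sin(51°) = 131.3 m
total = 116.7 + 131.3 = 248 m

248 m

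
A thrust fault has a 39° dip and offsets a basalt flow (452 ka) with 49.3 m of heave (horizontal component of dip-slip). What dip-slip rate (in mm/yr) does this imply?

dip-slip = heave / cos(dip) = 49.3 m / cos(39°) = 63.44 m
rate = 63.44 m / 452 ka = 0.000140 m/yr = 0.140 mm/yr

0.140 mm/yr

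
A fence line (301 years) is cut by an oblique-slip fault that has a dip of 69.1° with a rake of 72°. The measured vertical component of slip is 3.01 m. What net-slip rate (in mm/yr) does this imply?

dip-slip = throw / sin(dip) = 3.01 / sin(69.1°) = 3.222 m
net slip = dip-slip / sin(rake) = 3.222 / sin(72°) = 3.388 m
rate = 3.388 m / 301 years = 0.0113 m/yr = 11.3 mm/yr

11.3 mm/yr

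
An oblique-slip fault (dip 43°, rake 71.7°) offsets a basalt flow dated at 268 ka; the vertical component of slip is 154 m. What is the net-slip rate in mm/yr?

0.887 mm/yr

dip-slip = throw / sin(dip) = 154 / sin(43°) = 225.8 m
net slip = dip-slip / sin(rake) = 225.8 / sin(71.7°) = 237.8 m
rate = 237.8 m / 268 ka = 0.000887 m/yr = 0.887 mm/yr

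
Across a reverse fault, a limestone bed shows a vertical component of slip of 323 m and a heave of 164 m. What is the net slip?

net slip = √(throw² + heave²) = √(323² + 164²) = 362 m

362 m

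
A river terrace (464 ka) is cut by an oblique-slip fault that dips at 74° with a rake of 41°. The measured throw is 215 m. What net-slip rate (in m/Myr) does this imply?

735 m/Myr

dip-slip = throw / sin(dip) = 215 / sin(74°) = 223.7 m
net slip = dip-slip / sin(rake) = 223.7 / sin(41°) = 340.9 m
rate = 340.9 m / 464 ka = 0.000735 m/yr = 735 m/Myr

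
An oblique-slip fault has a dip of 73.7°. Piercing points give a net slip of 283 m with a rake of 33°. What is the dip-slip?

dip-slip = net slip × sin(rake) = 283 m × sin(33°) = 154 m

154 m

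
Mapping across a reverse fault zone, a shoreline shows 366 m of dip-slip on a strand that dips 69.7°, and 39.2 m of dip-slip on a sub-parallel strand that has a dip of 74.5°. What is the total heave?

137 m

heave_A = 366 × cos(69.7°) = 127 m
heave_B = 39.2 × cos(74.5°) = 10.48 m
total = 127 + 10.48 = 137 m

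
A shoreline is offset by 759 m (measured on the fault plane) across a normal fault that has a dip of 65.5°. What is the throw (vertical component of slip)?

691 m

throw = dip-slip × sin(dip) = 759 m × sin(65.5°) = 691 m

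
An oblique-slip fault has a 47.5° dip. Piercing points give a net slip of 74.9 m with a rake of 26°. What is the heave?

22.2 m

dip-slip = net slip × sin(rake) = 74.9 m × sin(26°) = 32.83 m
heave = dip-slip × cos(dip) = 32.83 × cos(47.5°) = 22.2 m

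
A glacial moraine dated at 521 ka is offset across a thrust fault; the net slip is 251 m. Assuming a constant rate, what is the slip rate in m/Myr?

482 m/Myr

rate = 251 m / 521 ka = 0.000482 m/yr = 482 m/Myr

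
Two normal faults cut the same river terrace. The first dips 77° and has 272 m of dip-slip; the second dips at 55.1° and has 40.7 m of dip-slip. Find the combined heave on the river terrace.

84.5 m

heave_A = 272 × cos(77°) = 61.19 m
heave_B = 40.7 × cos(55.1°) = 23.29 m
total = 61.19 + 23.29 = 84.5 m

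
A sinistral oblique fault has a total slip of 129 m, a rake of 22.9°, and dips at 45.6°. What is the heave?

35.1 m

dip-slip = net slip × sin(rake) = 129 m × sin(22.9°) = 50.20 m
heave = dip-slip × cos(dip) = 50.20 × cos(45.6°) = 35.1 m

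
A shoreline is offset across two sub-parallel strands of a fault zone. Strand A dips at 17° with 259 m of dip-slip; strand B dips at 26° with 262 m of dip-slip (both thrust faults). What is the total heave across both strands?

483 m

heave_A = 259 × cos(17°) = 247.7 m
heave_B = 262 × cos(26°) = 235.5 m
total = 247.7 + 235.5 = 483 m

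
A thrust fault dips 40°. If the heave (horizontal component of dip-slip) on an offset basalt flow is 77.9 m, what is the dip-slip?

dip-slip = heave / cos(dip) = 77.9 / cos(40°) = 102 m

102 m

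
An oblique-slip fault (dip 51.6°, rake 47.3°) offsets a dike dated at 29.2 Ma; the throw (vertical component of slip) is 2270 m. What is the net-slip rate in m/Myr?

135 m/Myr

dip-slip = throw / sin(dip) = 2270 / sin(51.6°) = 2897 m
net slip = dip-slip / sin(rake) = 2897 / sin(47.3°) = 3941 m
rate = 3941 m / 29.2 Ma = 0.000135 m/yr = 135 m/Myr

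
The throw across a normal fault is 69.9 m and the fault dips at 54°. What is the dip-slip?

86.4 m

dip-slip = throw / sin(dip) = 69.9 / sin(54°) = 86.4 m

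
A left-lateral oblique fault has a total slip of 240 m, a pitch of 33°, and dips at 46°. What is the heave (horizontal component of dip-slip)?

dip-slip = net slip × sin(rake) = 240 m × sin(33°) = 130.7 m
heave = dip-slip × cos(dip) = 130.7 × cos(46°) = 90.8 m

90.8 m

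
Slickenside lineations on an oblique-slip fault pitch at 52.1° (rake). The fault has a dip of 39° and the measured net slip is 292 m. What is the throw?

dip-slip = net slip × sin(rake) = 292 m × sin(52.1°) = 230.4 m
throw = dip-slip × sin(dip) = 230.4 × sin(39°) = 145 m

145 m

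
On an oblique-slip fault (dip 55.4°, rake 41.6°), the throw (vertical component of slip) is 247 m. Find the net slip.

452 m

dip-slip = throw / sin(dip) = 247 / sin(55.4°) = 300.1 m
net slip = dip-slip / sin(rake) = 300.1 / sin(41.6°) = 452 m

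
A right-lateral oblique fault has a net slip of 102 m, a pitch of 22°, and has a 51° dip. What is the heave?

dip-slip = net slip × sin(rake) = 102 m × sin(22°) = 38.21 m
heave = dip-slip × cos(dip) = 38.21 × cos(51°) = 24 m

24 m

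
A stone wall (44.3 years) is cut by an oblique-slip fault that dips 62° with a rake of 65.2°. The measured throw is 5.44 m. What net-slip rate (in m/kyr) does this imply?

153 m/kyr

dip-slip = throw / sin(dip) = 5.44 / sin(62°) = 6.161 m
net slip = dip-slip / sin(rake) = 6.161 / sin(65.2°) = 6.787 m
rate = 6.787 m / 44.3 years = 0.153 m/yr = 153 m/kyr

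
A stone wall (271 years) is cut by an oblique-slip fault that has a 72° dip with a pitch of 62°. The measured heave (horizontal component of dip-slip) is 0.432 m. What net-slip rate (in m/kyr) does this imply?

dip-slip = heave / cos(dip) = 0.432 / cos(72°) = 1.398 m
net slip = dip-slip / sin(rake) = 1.398 / sin(62°) = 1.583 m
rate = 1.583 m / 271 years = 0.00584 m/yr = 5.84 m/kyr

5.84 m/kyr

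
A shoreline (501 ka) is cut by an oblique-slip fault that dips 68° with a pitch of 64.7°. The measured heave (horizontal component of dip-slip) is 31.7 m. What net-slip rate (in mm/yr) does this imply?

0.187 mm/yr

dip-slip = heave / cos(dip) = 31.7 / cos(68°) = 84.62 m
net slip = dip-slip / sin(rake) = 84.62 / sin(64.7°) = 93.60 m
rate = 93.60 m / 501 ka = 0.000187 m/yr = 0.187 mm/yr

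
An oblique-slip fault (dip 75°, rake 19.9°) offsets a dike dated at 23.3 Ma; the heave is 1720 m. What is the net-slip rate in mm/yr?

dip-slip = heave / cos(dip) = 1720 / cos(75°) = 6646 m
net slip = dip-slip / sin(rake) = 6646 / sin(19.9°) = 19520 m
rate = 19520 m / 23.3 Ma = 0.000838 m/yr = 0.838 mm/yr

0.838 mm/yr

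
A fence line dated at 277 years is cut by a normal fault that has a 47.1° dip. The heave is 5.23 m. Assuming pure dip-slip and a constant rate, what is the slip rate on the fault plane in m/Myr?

27700 m/Myr

dip-slip = heave / cos(dip) = 5.23 m / cos(47.1°) = 7.683 m
rate = 7.683 m / 277 years = 0.0277 m/yr = 27700 m/Myr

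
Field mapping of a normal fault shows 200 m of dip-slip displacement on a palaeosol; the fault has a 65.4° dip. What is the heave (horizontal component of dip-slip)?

heave = dip-slip × cos(dip) = 200 m × cos(65.4°) = 83.3 m

83.3 m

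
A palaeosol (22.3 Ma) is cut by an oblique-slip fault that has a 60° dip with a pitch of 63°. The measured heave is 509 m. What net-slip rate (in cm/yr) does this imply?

0.00512 cm/yr

dip-slip = heave / cos(dip) = 509 / cos(60°) = 1018 m
net slip = dip-slip / sin(rake) = 1018 / sin(63°) = 1143 m
rate = 1143 m / 22.3 Ma = 0.0000512 m/yr = 0.00512 cm/yr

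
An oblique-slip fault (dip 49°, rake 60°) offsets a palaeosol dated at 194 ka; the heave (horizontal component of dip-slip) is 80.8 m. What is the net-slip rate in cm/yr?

dip-slip = heave / cos(dip) = 80.8 / cos(49°) = 123.2 m
net slip = dip-slip / sin(rake) = 123.2 / sin(60°) = 142.2 m
rate = 142.2 m / 194 ka = 0.000733 m/yr = 0.0733 cm/yr

0.0733 cm/yr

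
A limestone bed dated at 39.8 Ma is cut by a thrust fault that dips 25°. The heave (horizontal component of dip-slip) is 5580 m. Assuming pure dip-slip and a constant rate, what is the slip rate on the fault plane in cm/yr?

dip-slip = heave / cos(dip) = 5580 m / cos(25°) = 6157 m
rate = 6157 m / 39.8 Ma = 0.000155 m/yr = 0.0155 cm/yr

0.0155 cm/yr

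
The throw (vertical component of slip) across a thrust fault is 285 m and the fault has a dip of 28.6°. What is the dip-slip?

595 m

dip-slip = throw / sin(dip) = 285 / sin(28.6°) = 595 m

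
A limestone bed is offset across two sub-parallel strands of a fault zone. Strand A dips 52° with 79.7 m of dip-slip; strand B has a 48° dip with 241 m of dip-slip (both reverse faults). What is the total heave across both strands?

210 m

heave_A = 79.7 × cos(52°) = 49.07 m
heave_B = 241 × cos(48°) = 161.3 m
total = 49.07 + 161.3 = 210 m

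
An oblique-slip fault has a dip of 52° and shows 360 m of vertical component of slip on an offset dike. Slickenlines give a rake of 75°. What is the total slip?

dip-slip = throw / sin(dip) = 360 / sin(52°) = 456.8 m
net slip = dip-slip / sin(rake) = 456.8 / sin(75°) = 473 m

473 m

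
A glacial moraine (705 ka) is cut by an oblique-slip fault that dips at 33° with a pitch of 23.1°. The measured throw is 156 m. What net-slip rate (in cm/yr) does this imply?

0.104 cm/yr

dip-slip = throw / sin(dip) = 156 / sin(33°) = 286.4 m
net slip = dip-slip / sin(rake) = 286.4 / sin(23.1°) = 730.1 m
rate = 730.1 m / 705 ka = 0.00104 m/yr = 0.104 cm/yr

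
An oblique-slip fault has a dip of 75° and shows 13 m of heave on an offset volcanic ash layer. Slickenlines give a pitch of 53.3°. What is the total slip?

dip-slip = heave / cos(dip) = 13 / cos(75°) = 50.23 m
net slip = dip-slip / sin(rake) = 50.23 / sin(53.3°) = 62.6 m

62.6 m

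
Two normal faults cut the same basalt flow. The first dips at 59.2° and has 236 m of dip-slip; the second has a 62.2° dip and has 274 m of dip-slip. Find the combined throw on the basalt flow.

445 m

throw_A = 236 × sin(59.2°) = 202.7 m
throw_B = 274 × sin(62.2°) = 242.4 m
total = 202.7 + 242.4 = 445 m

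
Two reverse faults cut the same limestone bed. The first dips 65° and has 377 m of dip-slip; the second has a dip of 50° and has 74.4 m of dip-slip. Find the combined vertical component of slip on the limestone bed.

399 m

throw_A = 377 × sin(65°) = 341.7 m
throw_B = 74.4 × sin(50°) = 56.99 m
total = 341.7 + 56.99 = 399 m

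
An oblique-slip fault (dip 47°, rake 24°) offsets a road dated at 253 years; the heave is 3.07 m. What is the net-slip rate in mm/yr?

dip-slip = heave / cos(dip) = 3.07 / cos(47°) = 4.501 m
net slip = dip-slip / sin(rake) = 4.501 / sin(24°) = 11.07 m
rate = 11.07 m / 253 years = 0.0437 m/yr = 43.7 mm/yr

43.7 mm/yr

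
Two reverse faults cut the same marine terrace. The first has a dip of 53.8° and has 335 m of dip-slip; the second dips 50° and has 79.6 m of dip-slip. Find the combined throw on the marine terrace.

throw_A = 335 × sin(53.8°) = 270.3 m
throw_B = 79.6 × sin(50°) = 60.98 m
total = 270.3 + 60.98 = 331 m

331 m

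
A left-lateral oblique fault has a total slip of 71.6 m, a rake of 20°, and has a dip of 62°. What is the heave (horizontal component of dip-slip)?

dip-slip = net slip × sin(rake) = 71.6 m × sin(20°) = 24.49 m
heave = dip-slip × cos(dip) = 24.49 × cos(62°) = 11.5 m

11.5 m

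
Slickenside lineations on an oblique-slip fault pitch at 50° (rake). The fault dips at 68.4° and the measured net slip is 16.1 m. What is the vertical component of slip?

dip-slip = net slip × sin(rake) = 16.1 m × sin(50°) = 12.33 m
throw = dip-slip × sin(dip) = 12.33 × sin(68.4°) = 11.5 m

11.5 m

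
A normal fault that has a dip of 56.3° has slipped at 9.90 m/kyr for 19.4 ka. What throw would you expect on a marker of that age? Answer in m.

160 m

dip-slip = rate × time = 9.90 m/kyr × 19.4 ka = 192.1 m
throw = dip-slip × sin(dip) = 192.1 × sin(56.3°) = 160 m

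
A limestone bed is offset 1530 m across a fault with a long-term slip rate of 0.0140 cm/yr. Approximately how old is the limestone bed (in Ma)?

age = offset / rate = 1530 m / (0.0140 cm/yr) = 1.09e+07 yr = 10.9 Ma

10.9 Ma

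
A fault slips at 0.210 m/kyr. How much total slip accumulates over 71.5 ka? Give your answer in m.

15 m

slip = rate × time = 0.210 m/kyr × 71.5 ka = 15 m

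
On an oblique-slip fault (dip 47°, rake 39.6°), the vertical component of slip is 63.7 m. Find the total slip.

dip-slip = throw / sin(dip) = 63.7 / sin(47°) = 87.10 m
net slip = dip-slip / sin(rake) = 87.10 / sin(39.6°) = 137 m

137 m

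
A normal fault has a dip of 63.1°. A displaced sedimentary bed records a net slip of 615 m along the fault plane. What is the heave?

278 m

heave = dip-slip × cos(dip) = 615 m × cos(63.1°) = 278 m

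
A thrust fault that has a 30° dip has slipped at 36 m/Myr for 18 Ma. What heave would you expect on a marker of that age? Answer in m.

561 m

dip-slip = rate × time = 36 m/Myr × 18 Ma = 648 m
heave = dip-slip × cos(dip) = 648 × cos(30°) = 561 m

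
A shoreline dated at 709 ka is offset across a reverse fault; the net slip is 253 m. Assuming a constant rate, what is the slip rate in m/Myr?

357 m/Myr

rate = 253 m / 709 ka = 0.000357 m/yr = 357 m/Myr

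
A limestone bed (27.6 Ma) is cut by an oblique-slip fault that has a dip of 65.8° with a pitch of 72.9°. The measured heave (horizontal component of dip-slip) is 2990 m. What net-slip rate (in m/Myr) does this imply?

277 m/Myr

dip-slip = heave / cos(dip) = 2990 / cos(65.8°) = 7294 m
net slip = dip-slip / sin(rake) = 7294 / sin(72.9°) = 7631 m
rate = 7631 m / 27.6 Ma = 0.000277 m/yr = 277 m/Myr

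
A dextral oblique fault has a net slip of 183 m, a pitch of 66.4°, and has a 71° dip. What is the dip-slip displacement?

168 m

dip-slip = net slip × sin(rake) = 183 m × sin(66.4°) = 168 m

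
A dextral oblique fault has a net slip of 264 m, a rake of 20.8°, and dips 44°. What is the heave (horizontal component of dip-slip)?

67.4 m

dip-slip = net slip × sin(rake) = 264 m × sin(20.8°) = 93.75 m
heave = dip-slip × cos(dip) = 93.75 × cos(44°) = 67.4 m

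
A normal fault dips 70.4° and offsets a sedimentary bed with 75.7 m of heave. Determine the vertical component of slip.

213 m

throw = heave × tan(dip) = 75.7 × tan(70.4°) = 213 m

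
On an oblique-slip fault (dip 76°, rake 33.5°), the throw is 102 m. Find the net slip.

190 m

dip-slip = throw / sin(dip) = 102 / sin(76°) = 105.1 m
net slip = dip-slip / sin(rake) = 105.1 / sin(33.5°) = 190 m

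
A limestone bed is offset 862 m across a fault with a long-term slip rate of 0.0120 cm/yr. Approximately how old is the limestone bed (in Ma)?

age = offset / rate = 862 m / (0.0120 cm/yr) = 7.18e+06 yr = 7.18 Ma

7.18 Ma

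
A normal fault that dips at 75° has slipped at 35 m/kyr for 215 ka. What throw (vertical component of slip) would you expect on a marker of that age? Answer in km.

dip-slip = rate × time = 35 m/kyr × 215 ka = 7525 m
throw = dip-slip × sin(dip) = 7525 × sin(75°) = 7270 m = 7.27 km

7.27 km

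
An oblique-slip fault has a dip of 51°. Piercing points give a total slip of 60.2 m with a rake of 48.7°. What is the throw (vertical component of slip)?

35.1 m

dip-slip = net slip × sin(rake) = 60.2 m × sin(48.7°) = 45.23 m
throw = dip-slip × sin(dip) = 45.23 × sin(51°) = 35.1 m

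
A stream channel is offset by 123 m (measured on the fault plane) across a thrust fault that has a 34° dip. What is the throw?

throw = dip-slip × sin(dip) = 123 m × sin(34°) = 68.8 m

68.8 m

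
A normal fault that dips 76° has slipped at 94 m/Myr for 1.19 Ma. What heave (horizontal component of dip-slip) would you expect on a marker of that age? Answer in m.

dip-slip = rate × time = 94 m/Myr × 1.19 Ma = 111.9 m
heave = dip-slip × cos(dip) = 111.9 × cos(76°) = 27.1 m

27.1 m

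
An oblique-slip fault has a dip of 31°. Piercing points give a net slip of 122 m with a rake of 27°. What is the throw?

28.5 m

dip-slip = net slip × sin(rake) = 122 m × sin(27°) = 55.39 m
throw = dip-slip × sin(dip) = 55.39 × sin(31°) = 28.5 m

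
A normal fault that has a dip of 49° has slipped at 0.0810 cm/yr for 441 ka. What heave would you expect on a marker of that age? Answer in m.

dip-slip = rate × time = 0.0810 cm/yr × 441 ka = 357.2 m
heave = dip-slip × cos(dip) = 357.2 × cos(49°) = 234 m

234 m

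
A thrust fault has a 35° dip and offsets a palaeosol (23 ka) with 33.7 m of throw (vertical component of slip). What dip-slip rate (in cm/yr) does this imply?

0.255 cm/yr

dip-slip = throw / sin(dip) = 33.7 m / sin(35°) = 58.75 m
rate = 58.75 m / 23 ka = 0.00255 m/yr = 0.255 cm/yr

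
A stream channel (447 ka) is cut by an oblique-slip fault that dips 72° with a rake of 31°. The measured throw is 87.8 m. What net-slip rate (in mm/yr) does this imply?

dip-slip = throw / sin(dip) = 87.8 / sin(72°) = 92.32 m
net slip = dip-slip / sin(rake) = 92.32 / sin(31°) = 179.2 m
rate = 179.2 m / 447 ka = 0.000401 m/yr = 0.401 mm/yr

0.401 mm/yr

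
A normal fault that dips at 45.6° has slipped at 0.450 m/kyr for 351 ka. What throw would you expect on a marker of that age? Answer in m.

dip-slip = rate × time = 0.450 m/kyr × 351 ka = 157.9 m
throw = dip-slip × sin(dip) = 157.9 × sin(45.6°) = 113 m

113 m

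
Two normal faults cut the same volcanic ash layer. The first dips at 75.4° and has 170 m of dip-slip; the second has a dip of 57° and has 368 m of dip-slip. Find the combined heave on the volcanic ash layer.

heave_A = 170 × cos(75.4°) = 42.85 m
heave_B = 368 × cos(57°) = 200.4 m
total = 42.85 + 200.4 = 243 m

243 m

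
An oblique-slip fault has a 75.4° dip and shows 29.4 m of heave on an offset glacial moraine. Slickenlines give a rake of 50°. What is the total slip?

dip-slip = heave / cos(dip) = 29.4 / cos(75.4°) = 116.6 m
net slip = dip-slip / sin(rake) = 116.6 / sin(50°) = 152 m

152 m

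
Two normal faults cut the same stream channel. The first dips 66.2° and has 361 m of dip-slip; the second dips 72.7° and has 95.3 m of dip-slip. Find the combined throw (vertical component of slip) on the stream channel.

421 m

throw_A = 361 × sin(66.2°) = 330.3 m
throw_B = 95.3 × sin(72.7°) = 90.99 m
total = 330.3 + 90.99 = 421 m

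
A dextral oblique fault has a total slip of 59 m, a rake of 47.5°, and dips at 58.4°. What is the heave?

22.8 m

dip-slip = net slip × sin(rake) = 59 m × sin(47.5°) = 43.50 m
heave = dip-slip × cos(dip) = 43.50 × cos(58.4°) = 22.8 m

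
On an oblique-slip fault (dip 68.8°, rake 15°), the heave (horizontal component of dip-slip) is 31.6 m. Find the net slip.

dip-slip = heave / cos(dip) = 31.6 / cos(68.8°) = 87.38 m
net slip = dip-slip / sin(rake) = 87.38 / sin(15°) = 338 m

338 m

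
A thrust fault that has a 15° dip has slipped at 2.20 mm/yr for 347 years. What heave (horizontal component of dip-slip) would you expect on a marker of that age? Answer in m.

dip-slip = rate × time = 2.20 mm/yr × 347 years = 0.7634 m
heave = dip-slip × cos(dip) = 0.7634 × cos(15°) = 0.737 m

0.737 m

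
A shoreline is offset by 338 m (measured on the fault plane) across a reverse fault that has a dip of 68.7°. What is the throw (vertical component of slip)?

throw = dip-slip × sin(dip) = 338 m × sin(68.7°) = 315 m

315 m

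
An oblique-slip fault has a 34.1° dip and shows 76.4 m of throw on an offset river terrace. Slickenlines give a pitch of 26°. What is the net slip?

dip-slip = throw / sin(dip) = 76.4 / sin(34.1°) = 136.3 m
net slip = dip-slip / sin(rake) = 136.3 / sin(26°) = 311 m

311 m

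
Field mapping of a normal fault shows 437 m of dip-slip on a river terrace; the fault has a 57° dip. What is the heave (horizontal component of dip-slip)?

238 m

heave = dip-slip × cos(dip) = 437 m × cos(57°) = 238 m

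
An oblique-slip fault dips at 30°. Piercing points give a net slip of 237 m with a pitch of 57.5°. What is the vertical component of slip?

dip-slip = net slip × sin(rake) = 237 m × sin(57.5°) = 199.9 m
throw = dip-slip × sin(dip) = 199.9 × sin(30°) = 99.9 m

99.9 m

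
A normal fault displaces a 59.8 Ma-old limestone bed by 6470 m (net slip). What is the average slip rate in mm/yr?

0.108 mm/yr

rate = 6470 m / 59.8 Ma = 0.000108 m/yr = 0.108 mm/yr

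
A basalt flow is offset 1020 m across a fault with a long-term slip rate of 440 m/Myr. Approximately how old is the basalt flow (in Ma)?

age = offset / rate = 1020 m / (440 m/Myr) = 2.32e+06 yr = 2.32 Ma

2.32 Ma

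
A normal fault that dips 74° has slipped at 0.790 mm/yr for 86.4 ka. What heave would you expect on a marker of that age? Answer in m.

18.8 m

dip-slip = rate × time = 0.790 mm/yr × 86.4 ka = 68.26 m
heave = dip-slip × cos(dip) = 68.26 × cos(74°) = 18.8 m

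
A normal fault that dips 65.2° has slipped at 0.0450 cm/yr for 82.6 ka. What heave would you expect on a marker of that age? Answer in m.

15.6 m

dip-slip = rate × time = 0.0450 cm/yr × 82.6 ka = 37.17 m
heave = dip-slip × cos(dip) = 37.17 × cos(65.2°) = 15.6 m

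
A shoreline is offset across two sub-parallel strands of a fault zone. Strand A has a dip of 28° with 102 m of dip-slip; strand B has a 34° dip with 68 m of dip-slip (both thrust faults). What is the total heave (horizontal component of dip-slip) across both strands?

heave_A = 102 × cos(28°) = 90.06 m
heave_B = 68 × cos(34°) = 56.37 m
total = 90.06 + 56.37 = 146 m

146 m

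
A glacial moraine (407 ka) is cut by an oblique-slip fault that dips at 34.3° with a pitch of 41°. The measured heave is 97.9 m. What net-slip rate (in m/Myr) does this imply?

444 m/Myr

dip-slip = heave / cos(dip) = 97.9 / cos(34.3°) = 118.5 m
net slip = dip-slip / sin(rake) = 118.5 / sin(41°) = 180.6 m
rate = 180.6 m / 407 ka = 0.000444 m/yr = 444 m/Myr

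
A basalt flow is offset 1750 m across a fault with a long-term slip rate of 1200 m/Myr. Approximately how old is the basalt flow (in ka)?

1460 ka

age = offset / rate = 1750 m / (1200 m/Myr) = 1.46e+06 yr = 1460 ka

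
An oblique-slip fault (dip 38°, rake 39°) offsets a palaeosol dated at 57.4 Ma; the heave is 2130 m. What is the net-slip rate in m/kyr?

0.0748 m/kyr

dip-slip = heave / cos(dip) = 2130 / cos(38°) = 2703 m
net slip = dip-slip / sin(rake) = 2703 / sin(39°) = 4295 m
rate = 4295 m / 57.4 Ma = 0.0000748 m/yr = 0.0748 m/kyr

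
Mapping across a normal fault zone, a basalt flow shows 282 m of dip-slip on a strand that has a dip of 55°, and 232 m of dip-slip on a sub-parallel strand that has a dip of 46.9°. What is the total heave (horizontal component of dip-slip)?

320 m

heave_A = 282 × cos(55°) = 161.7 m
heave_B = 232 × cos(46.9°) = 158.5 m
total = 161.7 + 158.5 = 320 m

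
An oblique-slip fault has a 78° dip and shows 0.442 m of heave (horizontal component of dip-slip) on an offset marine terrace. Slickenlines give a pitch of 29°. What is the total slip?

dip-slip = heave / cos(dip) = 0.442 / cos(78°) = 2.126 m
net slip = dip-slip / sin(rake) = 2.126 / sin(29°) = 4.39 m

4.39 m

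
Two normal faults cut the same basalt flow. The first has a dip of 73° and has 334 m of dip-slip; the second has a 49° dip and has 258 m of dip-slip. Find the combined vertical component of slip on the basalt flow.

514 m

throw_A = 334 × sin(73°) = 319.4 m
throw_B = 258 × sin(49°) = 194.7 m
total = 319.4 + 194.7 = 514 m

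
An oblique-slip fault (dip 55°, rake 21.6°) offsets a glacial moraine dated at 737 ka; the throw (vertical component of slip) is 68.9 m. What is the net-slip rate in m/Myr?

310 m/Myr

dip-slip = throw / sin(dip) = 68.9 / sin(55°) = 84.11 m
net slip = dip-slip / sin(rake) = 84.11 / sin(21.6°) = 228.5 m
rate = 228.5 m / 737 ka = 0.000310 m/yr = 310 m/Myr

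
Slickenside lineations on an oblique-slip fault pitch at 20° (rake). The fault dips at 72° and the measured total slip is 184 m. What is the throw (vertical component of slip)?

dip-slip = net slip × sin(rake) = 184 m × sin(20°) = 62.93 m
throw = dip-slip × sin(dip) = 62.93 × sin(72°) = 59.9 m

59.9 m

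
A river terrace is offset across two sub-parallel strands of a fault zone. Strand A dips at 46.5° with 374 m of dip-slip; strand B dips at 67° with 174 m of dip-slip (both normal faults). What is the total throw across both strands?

431 m

throw_A = 374 × sin(46.5°) = 271.3 m
throw_B = 174 × sin(67°) = 160.2 m
total = 271.3 + 160.2 = 431 m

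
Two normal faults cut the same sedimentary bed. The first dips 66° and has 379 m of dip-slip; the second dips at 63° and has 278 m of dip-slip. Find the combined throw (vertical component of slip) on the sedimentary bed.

594 m

throw_A = 379 × sin(66°) = 346.2 m
throw_B = 278 × sin(63°) = 247.7 m
total = 346.2 + 247.7 = 594 m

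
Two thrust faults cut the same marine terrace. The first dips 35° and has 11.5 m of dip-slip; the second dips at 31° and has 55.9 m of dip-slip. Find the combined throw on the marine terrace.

35.4 m

throw_A = 11.5 × sin(35°) = 6.596 m
throw_B = 55.9 × sin(31°) = 28.79 m
total = 6.596 + 28.79 = 35.4 m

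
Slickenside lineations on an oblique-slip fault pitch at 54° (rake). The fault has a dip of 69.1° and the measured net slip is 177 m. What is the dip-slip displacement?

143 m

dip-slip = net slip × sin(rake) = 177 m × sin(54°) = 143 m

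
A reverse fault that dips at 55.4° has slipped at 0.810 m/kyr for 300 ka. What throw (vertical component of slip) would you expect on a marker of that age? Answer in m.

dip-slip = rate × time = 0.810 m/kyr × 300 ka = 243 m
throw = dip-slip × sin(dip) = 243 × sin(55.4°) = 200 m

200 m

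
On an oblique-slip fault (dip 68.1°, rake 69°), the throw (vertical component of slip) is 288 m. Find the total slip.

332 m

dip-slip = throw / sin(dip) = 288 / sin(68.1°) = 310.4 m
net slip = dip-slip / sin(rake) = 310.4 / sin(69°) = 332 m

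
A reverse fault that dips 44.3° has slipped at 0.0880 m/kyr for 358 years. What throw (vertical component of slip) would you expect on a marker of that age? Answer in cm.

2.20 cm

dip-slip = rate × time = 0.0880 m/kyr × 358 years = 0.03150 m
throw = dip-slip × sin(dip) = 0.03150 × sin(44.3°) = 0.0220 m = 2.20 cm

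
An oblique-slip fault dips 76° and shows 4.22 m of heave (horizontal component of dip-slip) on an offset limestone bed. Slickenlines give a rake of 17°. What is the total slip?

dip-slip = heave / cos(dip) = 4.22 / cos(76°) = 17.44 m
net slip = dip-slip / sin(rake) = 17.44 / sin(17°) = 59.7 m

59.7 m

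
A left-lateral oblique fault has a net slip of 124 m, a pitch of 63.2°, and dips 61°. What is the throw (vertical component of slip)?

dip-slip = net slip × sin(rake) = 124 m × sin(63.2°) = 110.7 m
throw = dip-slip × sin(dip) = 110.7 × sin(61°) = 96.8 m

96.8 m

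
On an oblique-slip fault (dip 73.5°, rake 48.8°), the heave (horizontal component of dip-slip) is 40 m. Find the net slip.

187 m

dip-slip = heave / cos(dip) = 40 / cos(73.5°) = 140.8 m
net slip = dip-slip / sin(rake) = 140.8 / sin(48.8°) = 187 m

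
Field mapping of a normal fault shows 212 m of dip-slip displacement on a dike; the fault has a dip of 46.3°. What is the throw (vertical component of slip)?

153 m

throw = dip-slip × sin(dip) = 212 m × sin(46.3°) = 153 m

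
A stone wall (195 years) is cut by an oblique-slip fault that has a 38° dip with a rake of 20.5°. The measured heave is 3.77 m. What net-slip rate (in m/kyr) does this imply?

70.1 m/kyr

dip-slip = heave / cos(dip) = 3.77 / cos(38°) = 4.784 m
net slip = dip-slip / sin(rake) = 4.784 / sin(20.5°) = 13.66 m
rate = 13.66 m / 195 years = 0.0701 m/yr = 70.1 m/kyr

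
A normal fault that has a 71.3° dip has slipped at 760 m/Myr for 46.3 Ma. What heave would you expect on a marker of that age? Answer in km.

dip-slip = rate × time = 760 m/Myr × 46.3 Ma = 35190 m
heave = dip-slip × cos(dip) = 35190 × cos(71.3°) = 11300 m = 11.3 km

11.3 km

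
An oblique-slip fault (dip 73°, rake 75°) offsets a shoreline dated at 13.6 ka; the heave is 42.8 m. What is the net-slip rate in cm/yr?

dip-slip = heave / cos(dip) = 42.8 / cos(73°) = 146.4 m
net slip = dip-slip / sin(rake) = 146.4 / sin(75°) = 151.6 m
rate = 151.6 m / 13.6 ka = 0.0111 m/yr = 1.11 cm/yr

1.11 cm/yr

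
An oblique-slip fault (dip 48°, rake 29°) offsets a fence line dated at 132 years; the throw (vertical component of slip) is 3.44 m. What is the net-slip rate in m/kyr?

72.3 m/kyr

dip-slip = throw / sin(dip) = 3.44 / sin(48°) = 4.629 m
net slip = dip-slip / sin(rake) = 4.629 / sin(29°) = 9.548 m
rate = 9.548 m / 132 years = 0.0723 m/yr = 72.3 m/kyr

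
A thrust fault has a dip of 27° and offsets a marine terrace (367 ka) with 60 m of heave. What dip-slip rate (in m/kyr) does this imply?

dip-slip = heave / cos(dip) = 60 m / cos(27°) = 67.34 m
rate = 67.34 m / 367 ka = 0.000183 m/yr = 0.183 m/kyr

0.183 m/kyr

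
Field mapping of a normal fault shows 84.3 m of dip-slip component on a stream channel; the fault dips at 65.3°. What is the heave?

35.2 m

heave = dip-slip × cos(dip) = 84.3 m × cos(65.3°) = 35.2 m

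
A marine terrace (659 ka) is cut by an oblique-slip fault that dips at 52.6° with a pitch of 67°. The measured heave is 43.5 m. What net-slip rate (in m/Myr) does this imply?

dip-slip = heave / cos(dip) = 43.5 / cos(52.6°) = 71.62 m
net slip = dip-slip / sin(rake) = 71.62 / sin(67°) = 77.80 m
rate = 77.80 m / 659 ka = 0.000118 m/yr = 118 m/Myr

118 m/Myr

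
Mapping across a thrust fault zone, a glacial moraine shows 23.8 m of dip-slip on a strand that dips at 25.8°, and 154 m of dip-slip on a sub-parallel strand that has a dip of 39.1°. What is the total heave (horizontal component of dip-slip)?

141 m

heave_A = 23.8 × cos(25.8°) = 21.43 m
heave_B = 154 × cos(39.1°) = 119.5 m
total = 21.43 + 119.5 = 141 m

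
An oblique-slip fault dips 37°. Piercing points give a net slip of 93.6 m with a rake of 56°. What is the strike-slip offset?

strike-slip = net slip × cos(rake) = 93.6 m × cos(56°) = 52.3 m

52.3 m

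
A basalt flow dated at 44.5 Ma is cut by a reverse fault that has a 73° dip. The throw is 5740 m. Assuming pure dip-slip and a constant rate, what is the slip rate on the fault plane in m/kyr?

dip-slip = throw / sin(dip) = 5740 m / sin(73°) = 6002 m
rate = 6002 m / 44.5 Ma = 0.000135 m/yr = 0.135 m/kyr

0.135 m/kyr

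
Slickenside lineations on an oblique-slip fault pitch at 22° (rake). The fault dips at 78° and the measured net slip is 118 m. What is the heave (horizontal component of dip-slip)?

9.19 m

dip-slip = net slip × sin(rake) = 118 m × sin(22°) = 44.20 m
heave = dip-slip × cos(dip) = 44.20 × cos(78°) = 9.19 m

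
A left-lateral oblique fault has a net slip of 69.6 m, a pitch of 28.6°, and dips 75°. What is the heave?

8.62 m

dip-slip = net slip × sin(rake) = 69.6 m × sin(28.6°) = 33.32 m
heave = dip-slip × cos(dip) = 33.32 × cos(75°) = 8.62 m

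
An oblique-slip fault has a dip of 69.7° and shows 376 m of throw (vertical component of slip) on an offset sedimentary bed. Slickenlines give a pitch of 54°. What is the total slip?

dip-slip = throw / sin(dip) = 376 / sin(69.7°) = 400.9 m
net slip = dip-slip / sin(rake) = 400.9 / sin(54°) = 496 m

496 m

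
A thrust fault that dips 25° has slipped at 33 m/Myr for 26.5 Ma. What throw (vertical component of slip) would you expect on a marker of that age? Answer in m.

370 m

dip-slip = rate × time = 33 m/Myr × 26.5 Ma = 874.5 m
throw = dip-slip × sin(dip) = 874.5 × sin(25°) = 370 m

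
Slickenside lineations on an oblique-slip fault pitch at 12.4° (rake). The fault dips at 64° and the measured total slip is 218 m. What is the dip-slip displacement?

dip-slip = net slip × sin(rake) = 218 m × sin(12.4°) = 46.8 m

46.8 m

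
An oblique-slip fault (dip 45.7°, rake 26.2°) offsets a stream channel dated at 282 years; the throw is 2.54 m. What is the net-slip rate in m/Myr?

dip-slip = throw / sin(dip) = 2.54 / sin(45.7°) = 3.549 m
net slip = dip-slip / sin(rake) = 3.549 / sin(26.2°) = 8.038 m
rate = 8.038 m / 282 years = 0.0285 m/yr = 28500 m/Myr

28500 m/Myr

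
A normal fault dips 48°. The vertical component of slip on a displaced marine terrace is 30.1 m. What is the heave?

27.1 m

heave = throw / tan(dip) = 30.1 / tan(48°) = 27.1 m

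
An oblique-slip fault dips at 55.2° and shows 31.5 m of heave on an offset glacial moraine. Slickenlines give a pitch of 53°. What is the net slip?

69.1 m

dip-slip = heave / cos(dip) = 31.5 / cos(55.2°) = 55.19 m
net slip = dip-slip / sin(rake) = 55.19 / sin(53°) = 69.1 m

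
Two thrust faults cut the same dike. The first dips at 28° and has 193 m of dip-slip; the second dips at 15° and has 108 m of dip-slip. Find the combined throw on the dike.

throw_A = 193 × sin(28°) = 90.61 m
throw_B = 108 × sin(15°) = 27.95 m
total = 90.61 + 27.95 = 119 m

119 m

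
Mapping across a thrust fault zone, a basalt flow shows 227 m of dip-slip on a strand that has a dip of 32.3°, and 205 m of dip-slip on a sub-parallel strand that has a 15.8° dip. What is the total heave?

389 m

heave_A = 227 × cos(32.3°) = 191.9 m
heave_B = 205 × cos(15.8°) = 197.3 m
total = 191.9 + 197.3 = 389 m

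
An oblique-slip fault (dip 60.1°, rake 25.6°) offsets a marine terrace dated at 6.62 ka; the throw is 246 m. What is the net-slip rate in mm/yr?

dip-slip = throw / sin(dip) = 246 / sin(60.1°) = 283.8 m
net slip = dip-slip / sin(rake) = 283.8 / sin(25.6°) = 656.7 m
rate = 656.7 m / 6.62 ka = 0.0992 m/yr = 99.2 mm/yr

99.2 mm/yr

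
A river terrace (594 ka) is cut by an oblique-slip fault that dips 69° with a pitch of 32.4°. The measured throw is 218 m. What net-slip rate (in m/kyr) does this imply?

0.734 m/kyr

dip-slip = throw / sin(dip) = 218 / sin(69°) = 233.5 m
net slip = dip-slip / sin(rake) = 233.5 / sin(32.4°) = 435.8 m
rate = 435.8 m / 594 ka = 0.000734 m/yr = 0.734 m/kyr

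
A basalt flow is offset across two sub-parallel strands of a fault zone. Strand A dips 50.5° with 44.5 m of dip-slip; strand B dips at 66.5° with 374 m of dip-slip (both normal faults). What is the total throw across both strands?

377 m

throw_A = 44.5 × sin(50.5°) = 34.34 m
throw_B = 374 × sin(66.5°) = 343 m
total = 34.34 + 343 = 377 m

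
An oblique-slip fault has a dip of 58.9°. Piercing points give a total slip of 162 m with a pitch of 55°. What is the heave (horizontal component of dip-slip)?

dip-slip = net slip × sin(rake) = 162 m × sin(55°) = 132.7 m
heave = dip-slip × cos(dip) = 132.7 × cos(58.9°) = 68.5 m

68.5 m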